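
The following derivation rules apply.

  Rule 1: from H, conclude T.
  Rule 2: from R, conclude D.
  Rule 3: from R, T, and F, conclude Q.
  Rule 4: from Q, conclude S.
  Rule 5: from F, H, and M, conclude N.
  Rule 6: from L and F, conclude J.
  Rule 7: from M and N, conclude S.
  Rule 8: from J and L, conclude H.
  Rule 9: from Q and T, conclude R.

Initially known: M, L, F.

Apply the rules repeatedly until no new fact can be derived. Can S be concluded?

L and F hold, so J follows (Rule 6).
From J and L, Rule 8 gives H.
From F, H, and M, Rule 5 gives N.
M and N hold, so S follows (Rule 7).

Yes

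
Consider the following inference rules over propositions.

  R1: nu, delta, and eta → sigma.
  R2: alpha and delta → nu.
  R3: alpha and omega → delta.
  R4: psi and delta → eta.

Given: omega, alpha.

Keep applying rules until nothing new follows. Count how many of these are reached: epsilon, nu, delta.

2

alpha and omega hold, so delta follows (R3).
alpha and delta hold, so nu follows (R2).
No rule produces epsilon, and it is not given.
nu: reached.
delta: reached.
Reached: nu and delta — 2 of the 3.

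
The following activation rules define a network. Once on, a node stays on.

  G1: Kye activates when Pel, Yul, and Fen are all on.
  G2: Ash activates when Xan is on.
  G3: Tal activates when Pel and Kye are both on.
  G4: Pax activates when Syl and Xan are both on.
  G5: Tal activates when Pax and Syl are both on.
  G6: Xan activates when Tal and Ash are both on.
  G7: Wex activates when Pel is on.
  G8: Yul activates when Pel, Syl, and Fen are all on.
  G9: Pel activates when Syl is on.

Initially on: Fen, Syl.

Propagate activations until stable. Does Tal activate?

G9: Syl on → Pel on.
G8: Pel, Syl, and Fen on → Yul on.
G1: Pel, Yul, and Fen on → Kye on.
G3: Pel and Kye on → Tal on.

Yes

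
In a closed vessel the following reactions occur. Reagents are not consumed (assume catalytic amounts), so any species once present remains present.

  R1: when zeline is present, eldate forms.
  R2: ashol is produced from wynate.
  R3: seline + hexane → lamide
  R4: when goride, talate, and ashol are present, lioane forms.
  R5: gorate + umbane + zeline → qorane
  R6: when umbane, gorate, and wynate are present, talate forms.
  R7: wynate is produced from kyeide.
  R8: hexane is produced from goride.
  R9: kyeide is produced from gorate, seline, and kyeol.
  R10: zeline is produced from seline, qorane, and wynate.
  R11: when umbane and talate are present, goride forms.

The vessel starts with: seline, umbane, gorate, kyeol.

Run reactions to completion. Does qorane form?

qorane would need gorate, umbane, and zeline (R5), but zeline never forms.

No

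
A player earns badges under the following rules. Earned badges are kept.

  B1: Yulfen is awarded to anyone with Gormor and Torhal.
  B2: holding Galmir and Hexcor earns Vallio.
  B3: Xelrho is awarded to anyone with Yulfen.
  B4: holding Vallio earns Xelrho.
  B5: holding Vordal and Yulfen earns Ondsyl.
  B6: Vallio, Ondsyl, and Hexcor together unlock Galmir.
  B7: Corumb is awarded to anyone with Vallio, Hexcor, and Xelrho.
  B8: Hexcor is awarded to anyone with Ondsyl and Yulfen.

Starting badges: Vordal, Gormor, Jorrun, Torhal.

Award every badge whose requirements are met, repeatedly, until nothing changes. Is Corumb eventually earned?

No

Corumb would need Vallio, Hexcor, and Xelrho (B7), but Vallio is never earned.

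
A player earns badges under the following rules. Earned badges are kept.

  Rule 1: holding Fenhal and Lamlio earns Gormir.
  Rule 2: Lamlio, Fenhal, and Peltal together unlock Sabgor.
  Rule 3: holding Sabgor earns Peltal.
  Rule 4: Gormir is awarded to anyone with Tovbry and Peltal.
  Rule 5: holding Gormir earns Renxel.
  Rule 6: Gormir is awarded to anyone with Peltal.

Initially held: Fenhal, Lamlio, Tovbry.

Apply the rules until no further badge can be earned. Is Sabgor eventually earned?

Sabgor would need Lamlio, Fenhal, and Peltal (Rule 2), but Peltal is never earned.

No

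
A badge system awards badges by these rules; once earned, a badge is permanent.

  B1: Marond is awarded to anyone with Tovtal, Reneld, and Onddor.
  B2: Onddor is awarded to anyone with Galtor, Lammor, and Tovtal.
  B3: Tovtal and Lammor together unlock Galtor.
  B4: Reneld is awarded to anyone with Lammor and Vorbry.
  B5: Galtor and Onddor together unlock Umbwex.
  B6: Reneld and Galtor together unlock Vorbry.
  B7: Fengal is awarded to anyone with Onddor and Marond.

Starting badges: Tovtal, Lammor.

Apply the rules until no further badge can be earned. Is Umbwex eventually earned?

Yes

With Tovtal and Lammor, Galtor is earned (B3).
With Galtor, Lammor, and Tovtal, Onddor is earned (B2).
With Galtor and Onddor, Umbwex is earned (B5).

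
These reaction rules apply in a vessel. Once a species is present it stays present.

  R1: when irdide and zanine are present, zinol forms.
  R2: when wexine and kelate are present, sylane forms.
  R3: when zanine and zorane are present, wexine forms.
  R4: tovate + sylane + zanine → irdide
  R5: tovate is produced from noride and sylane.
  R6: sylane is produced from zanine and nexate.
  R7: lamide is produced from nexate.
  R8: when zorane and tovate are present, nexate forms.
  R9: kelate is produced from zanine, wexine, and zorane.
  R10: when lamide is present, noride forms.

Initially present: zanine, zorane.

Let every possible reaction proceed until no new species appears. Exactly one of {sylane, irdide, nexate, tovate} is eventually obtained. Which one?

zanine and zorane present → wexine forms (R3).
zanine, wexine, and zorane present → kelate forms (R9).
wexine and kelate present → sylane forms (R2).
nexate would need zorane and tovate (R8), but tovate never forms. tovate would need noride and sylane (R5), but noride never forms. irdide would need tovate, sylane, and zanine (R4), but tovate never forms.

sylane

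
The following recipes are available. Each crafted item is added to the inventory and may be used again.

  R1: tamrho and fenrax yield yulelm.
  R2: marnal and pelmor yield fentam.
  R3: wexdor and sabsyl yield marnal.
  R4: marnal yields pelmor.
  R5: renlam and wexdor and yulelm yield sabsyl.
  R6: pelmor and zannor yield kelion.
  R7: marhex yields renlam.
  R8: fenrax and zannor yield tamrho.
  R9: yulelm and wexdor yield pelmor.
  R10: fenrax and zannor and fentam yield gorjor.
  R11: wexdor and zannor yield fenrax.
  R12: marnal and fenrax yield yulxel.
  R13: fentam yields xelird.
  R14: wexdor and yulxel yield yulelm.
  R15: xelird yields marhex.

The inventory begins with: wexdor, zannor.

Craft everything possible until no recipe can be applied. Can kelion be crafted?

Yes

Using R11, wexdor and zannor make fenrax.
Using R8, fenrax and zannor make tamrho.
Using R1, tamrho and fenrax make yulelm.
Using R9, yulelm and wexdor make pelmor.
Using R6, pelmor and zannor make kelion.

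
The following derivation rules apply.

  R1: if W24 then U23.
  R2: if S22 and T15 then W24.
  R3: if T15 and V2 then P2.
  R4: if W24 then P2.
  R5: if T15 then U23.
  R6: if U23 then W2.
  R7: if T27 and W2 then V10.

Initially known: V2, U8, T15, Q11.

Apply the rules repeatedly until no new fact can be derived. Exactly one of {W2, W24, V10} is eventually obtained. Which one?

W2

T15 holds, so U23 follows (R5).
U23 holds, so W2 follows (R6).
W24 would need S22 and T15 (R2), but S22 is never established. V10 would need T27 and W2 (R7), but T27 is never established.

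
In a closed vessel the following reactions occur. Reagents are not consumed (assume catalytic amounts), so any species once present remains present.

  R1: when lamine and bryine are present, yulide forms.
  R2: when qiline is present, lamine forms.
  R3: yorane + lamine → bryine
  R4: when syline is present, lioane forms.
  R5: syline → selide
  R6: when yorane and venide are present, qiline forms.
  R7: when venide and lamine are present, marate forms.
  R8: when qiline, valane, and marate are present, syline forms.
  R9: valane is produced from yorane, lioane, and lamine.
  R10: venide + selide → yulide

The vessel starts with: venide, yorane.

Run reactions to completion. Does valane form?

valane would need yorane, lioane, and lamine (R9), but lioane never forms.

No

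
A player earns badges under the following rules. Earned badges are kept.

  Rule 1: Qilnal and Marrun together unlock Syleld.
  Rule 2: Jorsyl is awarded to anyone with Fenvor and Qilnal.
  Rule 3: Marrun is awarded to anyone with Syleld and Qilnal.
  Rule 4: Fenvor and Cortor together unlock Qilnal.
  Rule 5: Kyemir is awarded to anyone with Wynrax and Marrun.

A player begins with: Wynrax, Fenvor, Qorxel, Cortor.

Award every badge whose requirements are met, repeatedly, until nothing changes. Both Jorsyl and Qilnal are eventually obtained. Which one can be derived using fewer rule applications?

Qilnal

Qilnal: With Fenvor and Cortor, Qilnal is earned (Rule 4). [1 rule application]
Jorsyl: With Fenvor and Cortor, Qilnal is earned (Rule 4). With Fenvor and Qilnal, Jorsyl is earned (Rule 2). [2 rule applications]
Qilnal needs fewer.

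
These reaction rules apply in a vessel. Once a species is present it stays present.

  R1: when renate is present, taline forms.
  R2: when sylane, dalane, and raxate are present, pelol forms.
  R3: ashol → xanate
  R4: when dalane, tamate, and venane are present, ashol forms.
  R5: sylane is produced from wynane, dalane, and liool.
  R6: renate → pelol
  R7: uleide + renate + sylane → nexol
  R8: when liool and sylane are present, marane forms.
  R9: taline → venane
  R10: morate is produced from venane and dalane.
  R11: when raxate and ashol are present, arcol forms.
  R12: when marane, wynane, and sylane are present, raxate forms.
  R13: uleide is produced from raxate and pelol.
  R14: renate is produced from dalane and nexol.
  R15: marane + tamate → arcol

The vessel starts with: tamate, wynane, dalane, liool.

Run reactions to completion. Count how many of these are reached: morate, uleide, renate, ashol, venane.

1

wynane, dalane, and liool present → sylane forms (R5).
liool and sylane present → marane forms (R8).
marane, wynane, and sylane present → raxate forms (R12).
sylane, dalane, and raxate present → pelol forms (R2).
raxate and pelol present → uleide forms (R13).
morate would need venane and dalane (R10), but venane never forms.
uleide: reached.
renate would need dalane and nexol (R14), but nexol never forms.
ashol would need dalane, tamate, and venane (R4), but venane never forms.
venane would need taline (R9), but taline never forms.
Reached: uleide — 1 of the 5.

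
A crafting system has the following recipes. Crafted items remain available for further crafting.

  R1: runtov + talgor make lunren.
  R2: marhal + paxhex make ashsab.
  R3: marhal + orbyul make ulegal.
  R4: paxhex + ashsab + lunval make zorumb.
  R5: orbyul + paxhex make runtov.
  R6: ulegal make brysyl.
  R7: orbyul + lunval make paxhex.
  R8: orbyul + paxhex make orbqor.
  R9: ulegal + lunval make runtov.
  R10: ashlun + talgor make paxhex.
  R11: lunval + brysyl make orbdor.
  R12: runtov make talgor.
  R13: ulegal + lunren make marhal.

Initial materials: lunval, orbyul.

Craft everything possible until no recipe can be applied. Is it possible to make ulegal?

No

ulegal would need marhal and orbyul (R3), but marhal is never obtained.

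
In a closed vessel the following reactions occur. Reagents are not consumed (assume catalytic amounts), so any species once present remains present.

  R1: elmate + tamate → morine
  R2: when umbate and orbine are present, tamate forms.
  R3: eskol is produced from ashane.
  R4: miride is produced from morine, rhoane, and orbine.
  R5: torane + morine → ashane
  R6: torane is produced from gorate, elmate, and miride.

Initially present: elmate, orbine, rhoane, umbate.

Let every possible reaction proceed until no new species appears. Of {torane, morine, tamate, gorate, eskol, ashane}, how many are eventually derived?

2

umbate and orbine present → tamate forms (R2).
elmate and tamate present → morine forms (R1).
torane would need gorate, elmate, and miride (R6), but gorate never forms.
morine: reached.
tamate: reached.
No rule produces gorate, and it is not given.
eskol would need ashane (R3), but ashane never forms.
ashane would need torane and morine (R5), but torane never forms.
Reached: morine and tamate — 2 of the 6.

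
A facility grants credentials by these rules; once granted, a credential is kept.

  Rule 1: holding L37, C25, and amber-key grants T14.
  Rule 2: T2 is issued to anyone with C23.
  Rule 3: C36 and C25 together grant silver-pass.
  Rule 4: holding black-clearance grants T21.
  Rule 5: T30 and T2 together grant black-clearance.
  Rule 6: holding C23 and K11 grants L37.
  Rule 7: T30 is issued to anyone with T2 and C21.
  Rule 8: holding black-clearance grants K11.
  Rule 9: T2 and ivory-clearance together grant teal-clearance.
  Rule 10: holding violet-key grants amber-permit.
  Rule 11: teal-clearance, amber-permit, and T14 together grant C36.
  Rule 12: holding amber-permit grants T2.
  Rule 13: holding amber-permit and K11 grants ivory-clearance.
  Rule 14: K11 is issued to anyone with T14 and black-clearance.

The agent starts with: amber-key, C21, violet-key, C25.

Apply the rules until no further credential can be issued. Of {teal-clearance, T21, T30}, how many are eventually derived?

3

Holding violet-key grants amber-permit (Rule 10).
Holding amber-permit grants T2 (Rule 12).
Holding T2 and C21 grants T30 (Rule 7).
Holding T30 and T2 grants black-clearance (Rule 5).
Holding black-clearance grants T21 (Rule 4).
Holding black-clearance grants K11 (Rule 8).
Holding amber-permit and K11 grants ivory-clearance (Rule 13).
Holding T2 and ivory-clearance grants teal-clearance (Rule 9).
teal-clearance: reached.
T21: reached.
T30: reached.
All 3 are reached.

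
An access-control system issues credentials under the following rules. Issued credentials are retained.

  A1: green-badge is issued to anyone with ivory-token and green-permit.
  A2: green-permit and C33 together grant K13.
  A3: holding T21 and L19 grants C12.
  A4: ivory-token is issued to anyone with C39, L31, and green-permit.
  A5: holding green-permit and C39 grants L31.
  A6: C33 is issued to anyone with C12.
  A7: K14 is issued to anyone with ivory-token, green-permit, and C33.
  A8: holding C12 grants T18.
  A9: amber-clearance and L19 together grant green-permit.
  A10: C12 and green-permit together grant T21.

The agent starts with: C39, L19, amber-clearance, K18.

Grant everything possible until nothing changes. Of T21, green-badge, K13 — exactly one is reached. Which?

Holding amber-clearance and L19 grants green-permit (A9).
Holding green-permit and C39 grants L31 (A5).
Holding C39, L31, and green-permit grants ivory-token (A4).
Holding ivory-token and green-permit grants green-badge (A1).
K13 would need green-permit and C33 (A2), but C33 is never granted. T21 would need C12 and green-permit (A10), but C12 is never granted.

green-badge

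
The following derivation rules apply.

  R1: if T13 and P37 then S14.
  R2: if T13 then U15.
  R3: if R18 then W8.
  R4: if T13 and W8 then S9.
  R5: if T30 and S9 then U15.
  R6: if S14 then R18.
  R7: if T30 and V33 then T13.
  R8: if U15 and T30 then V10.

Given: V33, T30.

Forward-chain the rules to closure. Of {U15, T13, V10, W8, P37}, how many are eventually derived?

3

T30 and V33 hold, so T13 follows (R7).
T13 holds, so U15 follows (R2).
U15 and T30 hold, so V10 follows (R8).
U15: reached.
T13: reached.
V10: reached.
W8 would need R18 (R3), but R18 is never established.
No rule produces P37, and it is not given.
Reached: U15, T13, and V10 — 3 of the 5.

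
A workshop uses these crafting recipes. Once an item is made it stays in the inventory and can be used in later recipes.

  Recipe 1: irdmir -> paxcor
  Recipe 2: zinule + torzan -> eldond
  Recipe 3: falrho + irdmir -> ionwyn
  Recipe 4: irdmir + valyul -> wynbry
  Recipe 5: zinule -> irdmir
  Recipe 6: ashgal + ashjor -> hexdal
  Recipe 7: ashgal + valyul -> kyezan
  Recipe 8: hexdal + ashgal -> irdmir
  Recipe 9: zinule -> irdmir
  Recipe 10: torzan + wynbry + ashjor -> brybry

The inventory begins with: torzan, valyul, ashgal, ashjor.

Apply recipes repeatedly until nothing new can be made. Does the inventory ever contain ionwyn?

ionwyn would need falrho and irdmir (Recipe 3), but falrho is never obtained.

No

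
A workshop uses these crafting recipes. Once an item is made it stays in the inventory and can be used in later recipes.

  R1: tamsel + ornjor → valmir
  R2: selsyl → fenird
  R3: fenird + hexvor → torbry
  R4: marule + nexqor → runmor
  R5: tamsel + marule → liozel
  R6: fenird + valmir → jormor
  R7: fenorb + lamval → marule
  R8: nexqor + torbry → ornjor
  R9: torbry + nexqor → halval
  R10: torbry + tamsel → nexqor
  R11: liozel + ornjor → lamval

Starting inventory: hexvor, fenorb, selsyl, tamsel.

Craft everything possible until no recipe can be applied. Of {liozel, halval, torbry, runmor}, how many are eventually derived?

2

Using R2, selsyl makes fenird.
Using R3, fenird and hexvor make torbry.
Using R10, torbry and tamsel make nexqor.
torbry + nexqor → halval (R9).
liozel would need tamsel and marule (R5), but marule is never obtained.
halval: reached.
torbry: reached.
runmor would need marule and nexqor (R4), but marule is never obtained.
Reached: halval and torbry — 2 of the 4.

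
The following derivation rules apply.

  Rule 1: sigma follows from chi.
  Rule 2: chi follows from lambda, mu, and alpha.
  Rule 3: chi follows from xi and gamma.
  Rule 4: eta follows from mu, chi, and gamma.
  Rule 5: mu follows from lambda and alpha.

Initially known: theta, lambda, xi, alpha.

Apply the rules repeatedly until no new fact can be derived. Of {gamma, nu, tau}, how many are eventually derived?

0

No rule produces gamma, and it is not given.
No rule produces nu, and it is not given.
No rule produces tau, and it is not given.
None of the 3 are reached.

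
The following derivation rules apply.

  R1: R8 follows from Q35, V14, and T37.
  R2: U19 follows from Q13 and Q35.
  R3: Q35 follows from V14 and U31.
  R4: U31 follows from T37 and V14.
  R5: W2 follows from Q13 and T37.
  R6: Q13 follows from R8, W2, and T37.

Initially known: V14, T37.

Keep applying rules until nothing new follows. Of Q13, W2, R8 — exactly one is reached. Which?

R8

From T37 and V14, R4 gives U31.
From V14 and U31, R3 gives Q35.
From Q35, V14, and T37, R1 gives R8.
W2 would need Q13 and T37 (R5), but Q13 is never established. Q13 would need R8, W2, and T37 (R6), but W2 is never established.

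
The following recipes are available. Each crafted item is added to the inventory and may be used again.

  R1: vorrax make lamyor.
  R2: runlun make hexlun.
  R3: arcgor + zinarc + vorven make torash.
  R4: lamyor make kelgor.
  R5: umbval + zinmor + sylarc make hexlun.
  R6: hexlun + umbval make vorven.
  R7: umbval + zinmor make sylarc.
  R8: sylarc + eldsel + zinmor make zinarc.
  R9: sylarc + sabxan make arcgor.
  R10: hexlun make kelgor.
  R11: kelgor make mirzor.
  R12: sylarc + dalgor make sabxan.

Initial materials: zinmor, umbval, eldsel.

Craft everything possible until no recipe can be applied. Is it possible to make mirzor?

Yes

Using R7, umbval and zinmor make sylarc.
Using R5, umbval, zinmor, and sylarc make hexlun.
hexlun → kelgor (R10).
Using R11, kelgor makes mirzor.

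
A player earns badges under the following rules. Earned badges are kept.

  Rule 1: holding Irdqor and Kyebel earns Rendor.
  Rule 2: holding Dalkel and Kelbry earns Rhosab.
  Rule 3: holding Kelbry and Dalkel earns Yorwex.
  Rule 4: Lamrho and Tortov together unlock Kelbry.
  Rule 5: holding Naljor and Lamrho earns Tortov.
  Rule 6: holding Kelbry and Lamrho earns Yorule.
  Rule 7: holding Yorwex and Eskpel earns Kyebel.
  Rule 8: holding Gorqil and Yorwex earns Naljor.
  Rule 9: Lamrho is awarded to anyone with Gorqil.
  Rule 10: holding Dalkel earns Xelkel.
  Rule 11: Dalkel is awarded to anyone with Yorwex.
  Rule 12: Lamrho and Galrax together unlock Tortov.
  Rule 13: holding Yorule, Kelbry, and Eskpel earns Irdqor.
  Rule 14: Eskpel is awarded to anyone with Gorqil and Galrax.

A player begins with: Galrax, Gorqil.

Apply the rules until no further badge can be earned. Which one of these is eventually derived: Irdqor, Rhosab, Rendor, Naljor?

With Gorqil, Lamrho is earned (Rule 9).
With Gorqil and Galrax, Eskpel is earned (Rule 14).
With Lamrho and Galrax, Tortov is earned (Rule 12).
With Lamrho and Tortov, Kelbry is earned (Rule 4).
With Kelbry and Lamrho, Yorule is earned (Rule 6).
With Yorule, Kelbry, and Eskpel, Irdqor is earned (Rule 13).
Rhosab would need Dalkel and Kelbry (Rule 2), but Dalkel is never earned. Naljor would need Gorqil and Yorwex (Rule 8), but Yorwex is never earned. Rendor would need Irdqor and Kyebel (Rule 1), but Kyebel is never earned.

Irdqor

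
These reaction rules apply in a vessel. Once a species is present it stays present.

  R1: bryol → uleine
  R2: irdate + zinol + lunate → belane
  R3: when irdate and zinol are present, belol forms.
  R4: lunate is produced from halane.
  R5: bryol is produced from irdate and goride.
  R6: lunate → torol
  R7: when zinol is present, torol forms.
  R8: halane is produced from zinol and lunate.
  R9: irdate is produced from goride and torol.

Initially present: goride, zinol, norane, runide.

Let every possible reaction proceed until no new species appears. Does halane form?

halane would need zinol and lunate (R8), but lunate never forms.

No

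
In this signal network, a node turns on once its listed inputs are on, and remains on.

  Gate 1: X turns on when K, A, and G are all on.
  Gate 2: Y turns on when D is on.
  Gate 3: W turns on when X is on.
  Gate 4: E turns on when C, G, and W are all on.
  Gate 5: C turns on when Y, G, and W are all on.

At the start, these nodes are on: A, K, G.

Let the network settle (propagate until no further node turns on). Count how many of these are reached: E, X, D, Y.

Gate 1: K, A, and G on → X on.
E would need C, G, and W (Gate 4), but C never turns on.
X: reached.
No rule produces D, and it is not given.
Y would need D (Gate 2), but D never turns on.
Reached: X — 1 of the 4.

1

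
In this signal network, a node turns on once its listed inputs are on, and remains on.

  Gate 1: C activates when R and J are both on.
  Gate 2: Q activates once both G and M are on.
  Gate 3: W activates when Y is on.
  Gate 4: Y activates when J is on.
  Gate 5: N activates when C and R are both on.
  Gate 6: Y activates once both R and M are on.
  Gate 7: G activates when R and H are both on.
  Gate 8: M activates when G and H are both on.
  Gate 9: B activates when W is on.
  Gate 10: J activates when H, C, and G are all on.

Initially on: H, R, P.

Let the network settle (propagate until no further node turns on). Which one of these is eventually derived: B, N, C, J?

B

R and H are on, so G activates (Gate 7).
Gate 8: G and H on → M on.
R and M are on, so Y activates (Gate 6).
Y is on, so W activates (Gate 3).
Gate 9: W on → B on.
N would need C and R (Gate 5), but C never turns on. C would need R and J (Gate 1), but J never turns on. J would need H, C, and G (Gate 10), but C never turns on.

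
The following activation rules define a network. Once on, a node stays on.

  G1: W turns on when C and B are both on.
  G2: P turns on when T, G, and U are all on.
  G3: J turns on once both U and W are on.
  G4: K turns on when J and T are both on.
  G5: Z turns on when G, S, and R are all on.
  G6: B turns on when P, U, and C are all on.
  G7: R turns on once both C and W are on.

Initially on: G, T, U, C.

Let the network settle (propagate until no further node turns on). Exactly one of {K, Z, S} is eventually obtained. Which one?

T, G, and U are on, so P turns on (G2).
G6: P, U, and C on → B on.
C and B are on, so W turns on (G1).
G3: U and W on → J on.
G4: J and T on → K on.
No rule produces S, and it is not given. Z would need G, S, and R (G5), but S never turns on.

K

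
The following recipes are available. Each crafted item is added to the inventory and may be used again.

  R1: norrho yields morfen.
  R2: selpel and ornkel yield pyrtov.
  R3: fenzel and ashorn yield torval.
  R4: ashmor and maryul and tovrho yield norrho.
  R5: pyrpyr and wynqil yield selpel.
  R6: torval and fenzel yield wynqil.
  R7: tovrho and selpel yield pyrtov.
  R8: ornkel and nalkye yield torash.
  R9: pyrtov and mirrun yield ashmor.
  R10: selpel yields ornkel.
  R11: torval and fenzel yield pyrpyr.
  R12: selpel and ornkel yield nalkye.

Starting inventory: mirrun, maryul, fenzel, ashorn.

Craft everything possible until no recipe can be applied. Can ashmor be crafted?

Yes

fenzel and ashorn → torval (R3).
Using R6, torval and fenzel make wynqil.
Using R11, torval and fenzel make pyrpyr.
pyrpyr and wynqil → selpel (R5).
Using R10, selpel makes ornkel.
Using R2, selpel and ornkel make pyrtov.
pyrtov and mirrun → ashmor (R9).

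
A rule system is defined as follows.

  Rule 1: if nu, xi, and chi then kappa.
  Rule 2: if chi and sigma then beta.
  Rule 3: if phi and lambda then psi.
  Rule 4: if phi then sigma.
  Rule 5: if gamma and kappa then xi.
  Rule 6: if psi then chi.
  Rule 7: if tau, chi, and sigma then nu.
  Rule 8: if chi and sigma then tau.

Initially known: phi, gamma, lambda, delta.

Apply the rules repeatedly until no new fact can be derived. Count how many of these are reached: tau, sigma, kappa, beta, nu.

4

From phi, Rule 4 gives sigma.
From phi and lambda, Rule 3 gives psi.
From psi, Rule 6 gives chi.
chi and sigma hold, so tau follows (Rule 8).
From chi and sigma, Rule 2 gives beta.
From tau, chi, and sigma, Rule 7 gives nu.
tau: reached.
sigma: reached.
kappa would need nu, xi, and chi (Rule 1), but xi is never established.
beta: reached.
nu: reached.
Reached: tau, sigma, beta, and nu — 4 of the 5.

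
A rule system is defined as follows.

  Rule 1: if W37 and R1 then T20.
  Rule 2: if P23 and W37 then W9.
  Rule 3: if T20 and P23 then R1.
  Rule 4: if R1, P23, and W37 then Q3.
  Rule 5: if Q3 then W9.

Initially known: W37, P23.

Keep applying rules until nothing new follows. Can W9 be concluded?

P23 and W37 hold, so W9 follows (Rule 2).

Yes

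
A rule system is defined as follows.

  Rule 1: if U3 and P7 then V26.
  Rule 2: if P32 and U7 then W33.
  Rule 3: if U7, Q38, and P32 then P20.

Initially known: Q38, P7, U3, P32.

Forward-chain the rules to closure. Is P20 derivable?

P20 would need U7, Q38, and P32 (Rule 3), but U7 is never established.

No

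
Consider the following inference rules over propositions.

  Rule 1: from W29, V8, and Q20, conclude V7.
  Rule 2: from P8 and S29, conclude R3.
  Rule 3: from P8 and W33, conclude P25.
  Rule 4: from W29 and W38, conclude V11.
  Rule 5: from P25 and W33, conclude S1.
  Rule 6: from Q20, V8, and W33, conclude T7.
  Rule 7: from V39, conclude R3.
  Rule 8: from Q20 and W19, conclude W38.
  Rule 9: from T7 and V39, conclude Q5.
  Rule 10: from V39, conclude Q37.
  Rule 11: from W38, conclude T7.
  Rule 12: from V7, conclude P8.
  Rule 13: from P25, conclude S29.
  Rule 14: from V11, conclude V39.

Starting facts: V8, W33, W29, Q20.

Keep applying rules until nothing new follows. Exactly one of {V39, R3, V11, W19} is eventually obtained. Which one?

R3

W29, V8, and Q20 hold, so V7 follows (Rule 1).
V7 holds, so P8 follows (Rule 12).
From P8 and W33, Rule 3 gives P25.
From P25, Rule 13 gives S29.
P8 and S29 hold, so R3 follows (Rule 2).
No rule produces W19, and it is not given. V11 would need W29 and W38 (Rule 4), but W38 is never established. V39 would need V11 (Rule 14), but V11 is never established.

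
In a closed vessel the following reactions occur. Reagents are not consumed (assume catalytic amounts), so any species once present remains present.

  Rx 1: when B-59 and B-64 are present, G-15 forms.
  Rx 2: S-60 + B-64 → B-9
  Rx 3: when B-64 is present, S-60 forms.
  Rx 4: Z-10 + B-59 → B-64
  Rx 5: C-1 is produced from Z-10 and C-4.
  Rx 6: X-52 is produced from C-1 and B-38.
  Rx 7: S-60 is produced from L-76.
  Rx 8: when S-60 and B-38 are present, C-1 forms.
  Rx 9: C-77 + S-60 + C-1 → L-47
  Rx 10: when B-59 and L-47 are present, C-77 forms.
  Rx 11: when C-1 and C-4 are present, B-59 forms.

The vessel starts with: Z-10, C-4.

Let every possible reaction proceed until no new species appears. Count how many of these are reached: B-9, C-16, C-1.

2

Z-10 and C-4 present → C-1 forms (Rx 5).
C-1 and C-4 present → B-59 forms (Rx 11).
Z-10 and B-59 present → B-64 forms (Rx 4).
B-64 present → S-60 forms (Rx 3).
S-60 and B-64 present → B-9 forms (Rx 2).
B-9: reached.
No rule produces C-16, and it is not given.
C-1: reached.
Reached: B-9 and C-1 — 2 of the 3.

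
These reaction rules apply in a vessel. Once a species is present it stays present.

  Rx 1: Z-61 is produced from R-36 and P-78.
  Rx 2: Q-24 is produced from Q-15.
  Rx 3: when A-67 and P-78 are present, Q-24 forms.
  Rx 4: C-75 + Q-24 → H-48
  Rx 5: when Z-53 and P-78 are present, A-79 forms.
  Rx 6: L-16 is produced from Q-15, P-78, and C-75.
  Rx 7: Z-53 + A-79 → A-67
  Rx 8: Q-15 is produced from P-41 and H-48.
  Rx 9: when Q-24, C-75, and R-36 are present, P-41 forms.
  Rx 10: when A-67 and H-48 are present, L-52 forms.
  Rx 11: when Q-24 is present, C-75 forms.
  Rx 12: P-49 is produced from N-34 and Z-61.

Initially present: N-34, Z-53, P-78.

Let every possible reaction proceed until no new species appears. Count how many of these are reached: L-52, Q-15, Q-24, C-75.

3

Z-53 and P-78 present → A-79 forms (Rx 5).
Z-53 and A-79 present → A-67 forms (Rx 7).
A-67 and P-78 present → Q-24 forms (Rx 3).
Q-24 present → C-75 forms (Rx 11).
C-75 and Q-24 present → H-48 forms (Rx 4).
A-67 and H-48 present → L-52 forms (Rx 10).
L-52: reached.
Q-15 would need P-41 and H-48 (Rx 8), but P-41 never forms.
Q-24: reached.
C-75: reached.
Reached: L-52, Q-24, and C-75 — 3 of the 4.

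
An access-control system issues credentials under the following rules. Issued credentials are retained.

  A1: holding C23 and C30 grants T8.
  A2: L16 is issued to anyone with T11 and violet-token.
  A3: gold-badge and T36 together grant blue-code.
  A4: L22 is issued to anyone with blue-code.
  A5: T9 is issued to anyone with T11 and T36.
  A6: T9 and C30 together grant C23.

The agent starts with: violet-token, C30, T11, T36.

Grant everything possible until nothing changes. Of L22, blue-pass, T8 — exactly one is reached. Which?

T8

Holding T11 and T36 grants T9 (A5).
Holding T9 and C30 grants C23 (A6).
Holding C23 and C30 grants T8 (A1).
No rule produces blue-pass, and it is not given. L22 would need blue-code (A4), but blue-code is never granted.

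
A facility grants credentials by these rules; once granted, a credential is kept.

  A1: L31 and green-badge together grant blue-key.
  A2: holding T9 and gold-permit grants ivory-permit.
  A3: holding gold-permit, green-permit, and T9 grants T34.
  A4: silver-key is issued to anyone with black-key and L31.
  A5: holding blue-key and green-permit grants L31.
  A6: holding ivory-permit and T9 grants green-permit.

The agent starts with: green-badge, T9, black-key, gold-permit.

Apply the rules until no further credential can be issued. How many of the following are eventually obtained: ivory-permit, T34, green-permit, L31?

Holding T9 and gold-permit grants ivory-permit (A2).
Holding ivory-permit and T9 grants green-permit (A6).
Holding gold-permit, green-permit, and T9 grants T34 (A3).
ivory-permit: reached.
T34: reached.
green-permit: reached.
L31 would need blue-key and green-permit (A5), but blue-key is never granted.
Reached: ivory-permit, T34, and green-permit — 3 of the 4.

3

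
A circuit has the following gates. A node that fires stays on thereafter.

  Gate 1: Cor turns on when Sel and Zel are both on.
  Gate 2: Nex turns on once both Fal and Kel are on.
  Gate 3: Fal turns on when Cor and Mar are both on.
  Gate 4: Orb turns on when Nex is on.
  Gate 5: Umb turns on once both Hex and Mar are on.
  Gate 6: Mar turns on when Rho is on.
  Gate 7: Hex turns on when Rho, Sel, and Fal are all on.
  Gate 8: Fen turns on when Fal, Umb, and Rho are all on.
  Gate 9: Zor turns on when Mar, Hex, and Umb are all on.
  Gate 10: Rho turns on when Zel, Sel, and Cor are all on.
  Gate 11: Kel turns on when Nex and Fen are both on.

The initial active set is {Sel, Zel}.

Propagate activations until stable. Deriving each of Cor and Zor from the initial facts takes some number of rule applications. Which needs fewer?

Cor: Gate 1: Sel and Zel on → Cor on. [1 rule application]
Zor: Sel and Zel are on, so Cor turns on (Gate 1). Zel, Sel, and Cor are on, so Rho turns on (Gate 10). Rho is on, so Mar turns on (Gate 6). Gate 3: Cor and Mar on → Fal on. Gate 7: Rho, Sel, and Fal on → Hex on. Gate 5: Hex and Mar on → Umb on. Mar, Hex, and Umb are on, so Zor turns on (Gate 9). [7 rule applications]
Cor needs fewer.

Cor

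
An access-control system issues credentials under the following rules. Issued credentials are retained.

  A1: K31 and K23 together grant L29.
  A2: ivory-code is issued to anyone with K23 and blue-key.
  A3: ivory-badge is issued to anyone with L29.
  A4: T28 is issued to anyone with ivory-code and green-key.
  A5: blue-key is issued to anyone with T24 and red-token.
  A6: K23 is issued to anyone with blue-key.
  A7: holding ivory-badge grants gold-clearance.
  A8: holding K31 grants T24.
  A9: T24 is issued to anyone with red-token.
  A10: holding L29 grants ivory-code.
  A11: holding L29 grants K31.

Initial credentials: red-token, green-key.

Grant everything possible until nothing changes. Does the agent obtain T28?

Holding red-token grants T24 (A9).
Holding T24 and red-token grants blue-key (A5).
Holding blue-key grants K23 (A6).
Holding K23 and blue-key grants ivory-code (A2).
Holding ivory-code and green-key grants T28 (A4).

Yes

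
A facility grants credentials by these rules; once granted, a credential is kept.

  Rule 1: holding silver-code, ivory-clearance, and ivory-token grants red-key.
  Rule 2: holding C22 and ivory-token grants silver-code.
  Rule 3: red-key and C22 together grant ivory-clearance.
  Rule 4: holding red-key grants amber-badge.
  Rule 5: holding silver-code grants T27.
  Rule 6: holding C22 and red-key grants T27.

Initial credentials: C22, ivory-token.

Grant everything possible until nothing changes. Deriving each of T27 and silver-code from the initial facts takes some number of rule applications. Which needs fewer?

silver-code

silver-code: Holding C22 and ivory-token grants silver-code (Rule 2). [1 rule application]
T27: Holding C22 and ivory-token grants silver-code (Rule 2). Holding silver-code grants T27 (Rule 5). [2 rule applications]
silver-code needs fewer.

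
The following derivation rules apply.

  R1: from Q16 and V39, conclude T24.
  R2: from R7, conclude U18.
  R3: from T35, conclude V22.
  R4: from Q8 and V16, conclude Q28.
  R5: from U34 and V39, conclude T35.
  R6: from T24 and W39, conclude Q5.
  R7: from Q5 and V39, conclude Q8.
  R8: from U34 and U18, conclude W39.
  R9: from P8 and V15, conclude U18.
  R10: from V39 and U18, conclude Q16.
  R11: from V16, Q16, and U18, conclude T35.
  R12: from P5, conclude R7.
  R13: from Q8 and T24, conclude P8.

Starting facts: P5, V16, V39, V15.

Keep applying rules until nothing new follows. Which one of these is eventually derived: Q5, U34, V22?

From P5, R12 gives R7.
R7 holds, so U18 follows (R2).
V39 and U18 hold, so Q16 follows (R10).
V16, Q16, and U18 hold, so T35 follows (R11).
T35 holds, so V22 follows (R3).
No rule produces U34, and it is not given. Q5 would need T24 and W39 (R6), but W39 is never established.

V22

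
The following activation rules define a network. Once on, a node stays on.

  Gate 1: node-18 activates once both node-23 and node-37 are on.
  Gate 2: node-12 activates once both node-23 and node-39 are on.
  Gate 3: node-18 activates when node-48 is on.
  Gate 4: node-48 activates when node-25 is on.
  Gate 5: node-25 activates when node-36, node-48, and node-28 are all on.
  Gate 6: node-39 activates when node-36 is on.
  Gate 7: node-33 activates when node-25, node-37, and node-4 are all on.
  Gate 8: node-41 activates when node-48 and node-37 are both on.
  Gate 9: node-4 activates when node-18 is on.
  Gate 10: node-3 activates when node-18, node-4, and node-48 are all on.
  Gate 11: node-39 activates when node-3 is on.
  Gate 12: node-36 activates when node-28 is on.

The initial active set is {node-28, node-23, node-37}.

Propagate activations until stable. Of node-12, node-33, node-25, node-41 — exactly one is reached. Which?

node-12

Gate 12: node-28 on → node-36 on.
Gate 6: node-36 on → node-39 on.
Gate 2: node-23 and node-39 on → node-12 on.
node-33 would need node-25, node-37, and node-4 (Gate 7), but node-25 never turns on. node-25 would need node-36, node-48, and node-28 (Gate 5), but node-48 never turns on. node-41 would need node-48 and node-37 (Gate 8), but node-48 never turns on.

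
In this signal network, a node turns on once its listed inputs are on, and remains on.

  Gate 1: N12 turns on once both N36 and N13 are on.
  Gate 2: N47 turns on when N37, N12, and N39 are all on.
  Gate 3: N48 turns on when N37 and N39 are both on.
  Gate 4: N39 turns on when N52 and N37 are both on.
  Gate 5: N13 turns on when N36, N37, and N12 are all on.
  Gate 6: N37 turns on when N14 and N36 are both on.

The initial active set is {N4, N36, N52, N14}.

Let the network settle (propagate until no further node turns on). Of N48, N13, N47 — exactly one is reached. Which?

N48

Gate 6: N14 and N36 on → N37 on.
Gate 4: N52 and N37 on → N39 on.
Gate 3: N37 and N39 on → N48 on.
N47 would need N37, N12, and N39 (Gate 2), but N12 never turns on. N13 would need N36, N37, and N12 (Gate 5), but N12 never turns on.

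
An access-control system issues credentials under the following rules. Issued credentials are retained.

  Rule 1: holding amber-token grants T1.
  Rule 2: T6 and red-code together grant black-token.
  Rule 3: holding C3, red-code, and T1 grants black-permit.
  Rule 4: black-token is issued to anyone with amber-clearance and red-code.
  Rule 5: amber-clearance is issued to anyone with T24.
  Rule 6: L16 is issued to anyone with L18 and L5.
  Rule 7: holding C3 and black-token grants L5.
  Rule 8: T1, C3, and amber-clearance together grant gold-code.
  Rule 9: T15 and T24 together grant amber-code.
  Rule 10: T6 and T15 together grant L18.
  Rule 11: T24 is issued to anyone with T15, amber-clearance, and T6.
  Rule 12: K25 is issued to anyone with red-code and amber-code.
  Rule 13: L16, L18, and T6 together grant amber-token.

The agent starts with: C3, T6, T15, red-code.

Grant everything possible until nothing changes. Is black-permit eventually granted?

Yes

Holding T6 and red-code grants black-token (Rule 2).
Holding T6 and T15 grants L18 (Rule 10).
Holding C3 and black-token grants L5 (Rule 7).
Holding L18 and L5 grants L16 (Rule 6).
Holding L16, L18, and T6 grants amber-token (Rule 13).
Holding amber-token grants T1 (Rule 1).
Holding C3, red-code, and T1 grants black-permit (Rule 3).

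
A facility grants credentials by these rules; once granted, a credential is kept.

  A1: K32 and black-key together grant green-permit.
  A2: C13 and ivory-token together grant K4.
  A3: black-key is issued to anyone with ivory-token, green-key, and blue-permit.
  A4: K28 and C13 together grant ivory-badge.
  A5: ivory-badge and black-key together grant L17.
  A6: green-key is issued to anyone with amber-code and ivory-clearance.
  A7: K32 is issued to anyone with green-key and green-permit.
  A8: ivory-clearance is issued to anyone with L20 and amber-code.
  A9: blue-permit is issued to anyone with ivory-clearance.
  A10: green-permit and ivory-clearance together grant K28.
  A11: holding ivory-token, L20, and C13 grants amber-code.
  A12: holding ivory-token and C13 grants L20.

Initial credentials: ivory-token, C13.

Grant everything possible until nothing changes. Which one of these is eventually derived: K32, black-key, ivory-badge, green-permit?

black-key

Holding ivory-token and C13 grants L20 (A12).
Holding ivory-token, L20, and C13 grants amber-code (A11).
Holding L20 and amber-code grants ivory-clearance (A8).
Holding amber-code and ivory-clearance grants green-key (A6).
Holding ivory-clearance grants blue-permit (A9).
Holding ivory-token, green-key, and blue-permit grants black-key (A3).
ivory-badge would need K28 and C13 (A4), but K28 is never granted. K32 would need green-key and green-permit (A7), but green-permit is never granted. green-permit would need K32 and black-key (A1), but K32 is never granted.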